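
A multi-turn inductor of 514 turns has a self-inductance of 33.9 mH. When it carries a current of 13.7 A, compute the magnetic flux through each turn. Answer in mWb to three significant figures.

Φ_B ≈ 0.904 mWb

From L = NΦ_B/I, the flux per turn is Φ_B = LI/N.
Φ_B = (3.390×10^-2 H)(13.7 A)/514 = 9.036×10^-4 Wb.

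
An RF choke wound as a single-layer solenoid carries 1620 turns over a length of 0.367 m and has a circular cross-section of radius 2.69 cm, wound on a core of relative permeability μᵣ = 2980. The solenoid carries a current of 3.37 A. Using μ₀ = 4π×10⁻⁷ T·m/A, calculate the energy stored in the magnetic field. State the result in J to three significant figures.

U ≈ 346 J

A = πr² = π(2.690×10^-2 m)² = 2.273×10^-3 m².
L = μ₀μᵣN²A/ℓ = (4π×10⁻⁷)(2980)(1620)²(2.273×10^-3)/(0.367) = 60.88 H.
U = ½LI² = ½(60.88)(3.37)² = 345.7 J.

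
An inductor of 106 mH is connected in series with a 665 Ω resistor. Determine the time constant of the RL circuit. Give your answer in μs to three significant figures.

τ = L/R = (0.106 H)/(665 Ω) = 1.594×10^-4 s.

τ ≈ 159 μs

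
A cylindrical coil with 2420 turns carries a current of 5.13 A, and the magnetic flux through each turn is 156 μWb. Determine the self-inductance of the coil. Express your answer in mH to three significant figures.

L ≈ 73.6 mH

Self-inductance is defined by L = NΦ_B/I (flux linkage over current).
L = (2420)(1.560×10^-4 Wb)/(5.13 A) = 7.359×10^-2 H.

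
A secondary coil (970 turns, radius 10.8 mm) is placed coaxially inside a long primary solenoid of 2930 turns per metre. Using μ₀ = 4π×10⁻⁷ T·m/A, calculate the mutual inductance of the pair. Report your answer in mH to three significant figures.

The outer solenoid produces a uniform field B₁ = μ₀n₁I₁ across the inner coil,
so the flux linkage is N₂Φ = N₂B₁A₂ = μ₀n₁N₂A₂·I₁, giving M = μ₀n₁N₂A₂.
A₂ = πr² = π(1.080×10^-2 m)² = 3.664×10^-4 m².
M = (4π×10⁻⁷)(2930)(970)(3.664×10^-4) = 1.309×10^-3 H.

M ≈ 1.31 mH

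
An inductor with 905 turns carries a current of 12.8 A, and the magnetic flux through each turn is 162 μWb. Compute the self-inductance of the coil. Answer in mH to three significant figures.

L ≈ 11.5 mH

Self-inductance is defined by L = NΦ_B/I (flux linkage over current).
L = (905)(1.620×10^-4 Wb)/(12.8 A) = 1.145×10^-2 H.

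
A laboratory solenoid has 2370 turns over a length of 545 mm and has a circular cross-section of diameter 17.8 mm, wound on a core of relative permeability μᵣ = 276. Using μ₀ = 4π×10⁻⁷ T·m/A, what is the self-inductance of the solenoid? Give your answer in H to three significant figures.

A = π(d/2)² = π(8.900×10^-3 m)² = 2.488×10^-4 m².
For a long solenoid, L = μ₀μᵣN²A/ℓ.
L = (4π×10⁻⁷)(276)(2370)²(2.488×10^-4)/(0.545 m) = 0.8895 H.

L ≈ 0.890 H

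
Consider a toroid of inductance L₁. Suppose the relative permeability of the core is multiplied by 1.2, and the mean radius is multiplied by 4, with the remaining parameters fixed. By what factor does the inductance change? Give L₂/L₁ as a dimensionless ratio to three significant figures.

For a toroid, L ∝ μᵣN²A/R.
L₂/L₁ = (1.2) × (4)^-1 = 0.300.

L₂/L₁ = 0.300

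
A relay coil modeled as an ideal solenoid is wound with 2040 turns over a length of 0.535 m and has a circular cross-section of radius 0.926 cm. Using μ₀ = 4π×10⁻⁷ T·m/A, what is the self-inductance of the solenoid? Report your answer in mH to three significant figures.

L ≈ 2.63 mH

A = πr² = π(9.260×10^-3 m)² = 2.694×10^-4 m².
For a long solenoid, L = μ₀N²A/ℓ.
L = (4π×10⁻⁷)(2040)²(2.694×10^-4)/(0.535 m) = 2.633×10^-3 H.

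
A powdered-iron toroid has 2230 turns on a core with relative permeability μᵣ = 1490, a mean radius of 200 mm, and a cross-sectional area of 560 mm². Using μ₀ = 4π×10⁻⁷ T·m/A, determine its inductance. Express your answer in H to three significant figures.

For a thin toroid, L = μ₀μᵣN²A/(2πR).
L = (4π×10⁻⁷)(1490)(2230)²(5.600×10^-4) / (2π×0.2 m) = 4.149 H.

L ≈ 4.15 H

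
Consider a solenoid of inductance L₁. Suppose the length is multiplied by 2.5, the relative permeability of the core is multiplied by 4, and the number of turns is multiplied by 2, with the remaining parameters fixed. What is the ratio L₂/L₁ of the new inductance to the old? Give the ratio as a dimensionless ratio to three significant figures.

L₂/L₁ = 6.40

For a solenoid, L ∝ μᵣN²A/ℓ.
L₂/L₁ = (2.5)^-1 × (4) × (2)^2 = 6.40.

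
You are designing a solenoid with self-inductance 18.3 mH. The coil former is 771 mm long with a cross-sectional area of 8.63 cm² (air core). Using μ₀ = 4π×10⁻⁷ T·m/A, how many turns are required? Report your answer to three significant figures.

N ≈ 3610 turns

A = 8.63 cm² = 8.630×10^-4 m².
From L = μ₀N²A/ℓ, N = √(Lℓ / (μ₀A)).
N = √[(1.830×10^-2)(0.771) / ((4π×10⁻⁷)×8.630×10^-4)] = √(1.301×10^7) ≈ 3607.0.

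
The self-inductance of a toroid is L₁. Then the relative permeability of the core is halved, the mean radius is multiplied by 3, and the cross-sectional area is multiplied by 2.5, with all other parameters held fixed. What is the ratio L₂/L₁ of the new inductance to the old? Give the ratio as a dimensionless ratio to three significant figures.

L₂/L₁ = 0.417

For a toroid, L ∝ μᵣN²A/R.
L₂/L₁ = (0.5) × (3)^-1 × (2.5) = 0.417.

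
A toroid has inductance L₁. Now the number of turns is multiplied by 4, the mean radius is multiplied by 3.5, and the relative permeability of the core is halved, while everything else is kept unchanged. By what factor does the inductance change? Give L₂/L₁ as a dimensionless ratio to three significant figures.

For a toroid, L ∝ μᵣN²A/R.
L₂/L₁ = (4)^2 × (3.5)^-1 × (0.5) = 2.29.

L₂/L₁ = 2.29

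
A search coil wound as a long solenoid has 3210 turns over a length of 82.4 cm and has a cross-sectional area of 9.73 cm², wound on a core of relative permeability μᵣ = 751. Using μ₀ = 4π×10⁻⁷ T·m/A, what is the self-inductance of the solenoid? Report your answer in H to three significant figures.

L ≈ 11.5 H

A = 9.73 cm² = 9.730×10^-4 m².
For a long solenoid, L = μ₀μᵣN²A/ℓ.
L = (4π×10⁻⁷)(751)(3210)²(9.730×10^-4)/(0.824 m) = 11.48 H.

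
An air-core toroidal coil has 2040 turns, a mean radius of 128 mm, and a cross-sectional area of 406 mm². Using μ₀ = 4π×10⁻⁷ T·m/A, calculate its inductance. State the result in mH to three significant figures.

For a thin toroid, L = μ₀N²A/(2πR).
L = (4π×10⁻⁷)(2040)²(4.060×10^-4) / (2π×0.128 m) = 2.640×10^-3 H.

L ≈ 2.64 mH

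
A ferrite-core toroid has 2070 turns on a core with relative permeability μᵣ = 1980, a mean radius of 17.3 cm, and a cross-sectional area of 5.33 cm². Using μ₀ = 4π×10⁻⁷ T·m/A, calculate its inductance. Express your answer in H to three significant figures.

For a thin toroid, L = μ₀μᵣN²A/(2πR).
L = (4π×10⁻⁷)(1980)(2070)²(5.330×10^-4) / (2π×0.173 m) = 5.228 H.

L ≈ 5.23 H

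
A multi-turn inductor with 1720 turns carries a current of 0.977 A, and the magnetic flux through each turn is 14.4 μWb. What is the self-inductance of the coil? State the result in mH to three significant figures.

Self-inductance is defined by L = NΦ_B/I (flux linkage over current).
L = (1720)(1.440×10^-5 Wb)/(0.977 A) = 2.535×10^-2 H.

L ≈ 25.4 mH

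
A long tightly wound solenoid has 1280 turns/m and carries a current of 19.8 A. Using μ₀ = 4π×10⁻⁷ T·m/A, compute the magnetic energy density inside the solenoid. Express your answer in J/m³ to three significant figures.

u ≈ 404 J/m³

B = μ₀nI = (4π×10⁻⁷)(1.280×10^3)(19.8) = 3.1848×10^-2 T.
u = B²/(2μ₀) = (3.1848×10^-2)²/(2×4π×10⁻⁷) = 403.6 J/m³.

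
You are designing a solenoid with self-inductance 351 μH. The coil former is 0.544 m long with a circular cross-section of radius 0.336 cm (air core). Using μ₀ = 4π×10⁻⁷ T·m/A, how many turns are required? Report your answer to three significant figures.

N ≈ 2070 turns

A = πr² = π(3.360×10^-3 m)² = 3.547×10^-5 m².
From L = μ₀N²A/ℓ, N = √(Lℓ / (μ₀A)).
N = √[(3.510×10^-4)(0.544) / ((4π×10⁻⁷)×3.547×10^-5)] = √(4.284×10^6) ≈ 2069.8.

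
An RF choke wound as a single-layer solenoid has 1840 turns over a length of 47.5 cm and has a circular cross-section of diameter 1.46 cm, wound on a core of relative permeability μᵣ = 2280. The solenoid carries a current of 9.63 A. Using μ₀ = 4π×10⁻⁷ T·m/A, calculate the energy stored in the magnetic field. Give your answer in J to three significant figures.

A = π(d/2)² = π(7.300×10^-3 m)² = 1.674×10^-4 m².
L = μ₀μᵣN²A/ℓ = (4π×10⁻⁷)(2280)(1840)²(1.674×10^-4)/(0.475) = 3.419 H.
U = ½LI² = ½(3.419)(9.63)² = 158.5 J.

U ≈ 159 J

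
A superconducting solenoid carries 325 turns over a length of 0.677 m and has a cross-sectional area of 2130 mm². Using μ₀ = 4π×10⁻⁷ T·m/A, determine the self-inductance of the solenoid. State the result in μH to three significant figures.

L ≈ 418 μH

A = 2130 mm² = 2.130×10^-3 m².
For a long solenoid, L = μ₀N²A/ℓ.
L = (4π×10⁻⁷)(325)²(2.130×10^-3)/(0.677 m) = 4.176×10^-4 H.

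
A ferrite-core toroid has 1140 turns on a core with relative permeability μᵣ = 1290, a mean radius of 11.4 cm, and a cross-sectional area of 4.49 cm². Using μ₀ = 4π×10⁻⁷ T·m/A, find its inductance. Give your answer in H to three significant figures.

L ≈ 1.32 H

For a thin toroid, L = μ₀μᵣN²A/(2πR).
L = (4π×10⁻⁷)(1290)(1140)²(4.490×10^-4) / (2π×0.114 m) = 1.321 H.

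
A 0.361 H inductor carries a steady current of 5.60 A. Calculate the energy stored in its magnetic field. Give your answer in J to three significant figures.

Stored magnetic energy: U = ½LI².
U = ½(0.361 H)(5.60 A)² = 5.66 J.

U ≈ 5.66 J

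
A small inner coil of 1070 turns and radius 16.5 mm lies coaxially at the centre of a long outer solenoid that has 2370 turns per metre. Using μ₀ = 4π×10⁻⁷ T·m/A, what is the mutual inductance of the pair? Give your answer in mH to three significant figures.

The outer solenoid produces a uniform field B₁ = μ₀n₁I₁ across the inner coil,
so the flux linkage is N₂Φ = N₂B₁A₂ = μ₀n₁N₂A₂·I₁, giving M = μ₀n₁N₂A₂.
A₂ = πr² = π(1.650×10^-2 m)² = 8.553×10^-4 m².
M = (4π×10⁻⁷)(2370)(1070)(8.553×10^-4) = 2.726×10^-3 H.

M ≈ 2.73 mH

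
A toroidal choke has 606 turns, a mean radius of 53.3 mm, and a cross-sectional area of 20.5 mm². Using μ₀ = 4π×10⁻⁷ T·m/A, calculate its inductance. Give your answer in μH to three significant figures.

L ≈ 28.2 μH

For a thin toroid, L = μ₀N²A/(2πR).
L = (4π×10⁻⁷)(606)²(2.050×10^-5) / (2π×5.330×10^-2 m) = 2.8249×10^-5 H.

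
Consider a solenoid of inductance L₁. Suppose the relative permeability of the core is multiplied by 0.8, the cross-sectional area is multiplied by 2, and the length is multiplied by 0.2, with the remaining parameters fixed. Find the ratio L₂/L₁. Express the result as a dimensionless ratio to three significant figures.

For a solenoid, L ∝ μᵣN²A/ℓ.
L₂/L₁ = (0.8) × (2) × (0.2)^-1 = 8.00.

L₂/L₁ = 8.00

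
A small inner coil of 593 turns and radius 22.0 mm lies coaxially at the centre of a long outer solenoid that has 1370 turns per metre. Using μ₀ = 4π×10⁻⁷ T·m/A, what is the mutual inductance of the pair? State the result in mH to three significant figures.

The outer solenoid produces a uniform field B₁ = μ₀n₁I₁ across the inner coil,
so the flux linkage is N₂Φ = N₂B₁A₂ = μ₀n₁N₂A₂·I₁, giving M = μ₀n₁N₂A₂.
A₂ = πr² = π(2.200×10^-2 m)² = 1.521×10^-3 m².
M = (4π×10⁻⁷)(1370)(593)(1.521×10^-3) = 1.552×10^-3 H.

M ≈ 1.55 mH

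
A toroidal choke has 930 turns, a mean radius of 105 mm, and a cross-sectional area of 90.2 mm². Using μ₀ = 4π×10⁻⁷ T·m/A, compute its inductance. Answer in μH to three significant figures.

For a thin toroid, L = μ₀N²A/(2πR).
L = (4π×10⁻⁷)(930)²(9.020×10^-5) / (2π×0.105 m) = 1.486×10^-4 H.

L ≈ 149 μH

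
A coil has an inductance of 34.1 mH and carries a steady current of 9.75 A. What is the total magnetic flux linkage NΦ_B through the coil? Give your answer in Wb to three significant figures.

NΦ_B ≈ 0.332 Wb

From L = NΦ_B/I, the flux linkage is NΦ_B = LI.
NΦ_B = (3.410×10^-2 H)(9.75 A) = 0.33247 Wb.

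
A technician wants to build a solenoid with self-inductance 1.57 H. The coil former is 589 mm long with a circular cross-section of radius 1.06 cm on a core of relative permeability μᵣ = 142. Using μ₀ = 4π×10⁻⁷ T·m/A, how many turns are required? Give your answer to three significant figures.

N ≈ 3830 turns

A = πr² = π(1.060×10^-2 m)² = 3.530×10^-4 m².
From L = μ₀μᵣN²A/ℓ, N = √(Lℓ / (μ₀μᵣA)).
N = √[(1.57)(0.589) / ((4π×10⁻⁷)(142)×3.530×10^-4)] = √(1.468×10^7) ≈ 3831.6.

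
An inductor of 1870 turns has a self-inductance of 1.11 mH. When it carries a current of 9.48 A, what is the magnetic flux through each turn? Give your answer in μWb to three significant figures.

Φ_B ≈ 5.63 μWb

From L = NΦ_B/I, the flux per turn is Φ_B = LI/N.
Φ_B = (1.110×10^-3 H)(9.48 A)/1870 = 5.627×10^-6 Wb.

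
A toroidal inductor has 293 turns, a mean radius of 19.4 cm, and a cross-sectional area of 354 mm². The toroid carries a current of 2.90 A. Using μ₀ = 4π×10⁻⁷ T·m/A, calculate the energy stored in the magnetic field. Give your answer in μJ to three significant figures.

U ≈ 132 μJ

L = μ₀N²A/(2πR) = (4π×10⁻⁷)(293)²(3.540×10^-4)/(2π×0.194) = 3.133×10^-5 H.
U = ½LI² = ½(3.133×10^-5)(2.90)² = 1.317×10^-4 J.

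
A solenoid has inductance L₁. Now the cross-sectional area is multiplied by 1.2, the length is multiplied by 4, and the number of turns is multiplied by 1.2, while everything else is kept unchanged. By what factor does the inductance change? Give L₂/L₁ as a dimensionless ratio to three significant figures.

For a solenoid, L ∝ μᵣN²A/ℓ.
L₂/L₁ = (1.2) × (4)^-1 × (1.2)^2 = 0.432.

L₂/L₁ = 0.432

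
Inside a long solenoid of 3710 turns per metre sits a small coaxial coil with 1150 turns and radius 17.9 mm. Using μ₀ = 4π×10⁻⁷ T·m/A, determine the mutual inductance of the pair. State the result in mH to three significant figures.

M ≈ 5.40 mH

The outer solenoid produces a uniform field B₁ = μ₀n₁I₁ across the inner coil,
so the flux linkage is N₂Φ = N₂B₁A₂ = μ₀n₁N₂A₂·I₁, giving M = μ₀n₁N₂A₂.
A₂ = πr² = π(1.790×10^-2 m)² = 1.007×10^-3 m².
M = (4π×10⁻⁷)(3710)(1150)(1.007×10^-3) = 5.397×10^-3 H.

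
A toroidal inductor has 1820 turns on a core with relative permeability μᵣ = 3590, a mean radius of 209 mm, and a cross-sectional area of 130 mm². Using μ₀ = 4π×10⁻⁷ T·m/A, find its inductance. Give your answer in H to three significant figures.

L ≈ 1.48 H

For a thin toroid, L = μ₀μᵣN²A/(2πR).
L = (4π×10⁻⁷)(3590)(1820)²(1.300×10^-4) / (2π×0.209 m) = 1.479 H.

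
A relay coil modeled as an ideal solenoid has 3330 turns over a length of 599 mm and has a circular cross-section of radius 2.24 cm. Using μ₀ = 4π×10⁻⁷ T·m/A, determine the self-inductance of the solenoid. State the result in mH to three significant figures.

A = πr² = π(2.240×10^-2 m)² = 1.576×10^-3 m².
For a long solenoid, L = μ₀N²A/ℓ.
L = (4π×10⁻⁷)(3330)²(1.576×10^-3)/(0.599 m) = 3.667×10^-2 H.

L ≈ 36.7 mH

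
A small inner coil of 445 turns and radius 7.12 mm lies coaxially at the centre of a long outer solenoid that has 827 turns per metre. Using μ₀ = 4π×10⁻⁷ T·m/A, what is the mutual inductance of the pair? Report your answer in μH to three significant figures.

M ≈ 73.7 μH

The outer solenoid produces a uniform field B₁ = μ₀n₁I₁ across the inner coil,
so the flux linkage is N₂Φ = N₂B₁A₂ = μ₀n₁N₂A₂·I₁, giving M = μ₀n₁N₂A₂.
A₂ = πr² = π(7.120×10^-3 m)² = 1.593×10^-4 m².
M = (4π×10⁻⁷)(827)(445)(1.593×10^-4) = 7.365×10^-5 H.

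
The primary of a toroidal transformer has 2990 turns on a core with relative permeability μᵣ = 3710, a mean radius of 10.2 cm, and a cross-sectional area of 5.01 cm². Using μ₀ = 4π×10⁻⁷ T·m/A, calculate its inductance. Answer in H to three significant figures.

L ≈ 32.6 H

For a thin toroid, L = μ₀μᵣN²A/(2πR).
L = (4π×10⁻⁷)(3710)(2990)²(5.010×10^-4) / (2π×0.102 m) = 32.58 H.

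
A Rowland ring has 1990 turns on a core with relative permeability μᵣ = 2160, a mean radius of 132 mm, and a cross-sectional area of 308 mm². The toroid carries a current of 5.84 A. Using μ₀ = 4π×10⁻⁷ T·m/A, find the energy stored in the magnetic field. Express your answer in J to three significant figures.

L = μ₀μᵣN²A/(2πR) = (4π×10⁻⁷)(2160)(1990)²(3.080×10^-4)/(2π×0.132) = 3.992 H.
U = ½LI² = ½(3.992)(5.84)² = 68.07 J.

U ≈ 68.1 J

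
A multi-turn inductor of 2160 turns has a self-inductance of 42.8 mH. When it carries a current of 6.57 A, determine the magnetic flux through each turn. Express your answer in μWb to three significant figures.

From L = NΦ_B/I, the flux per turn is Φ_B = LI/N.
Φ_B = (4.280×10^-2 H)(6.57 A)/2160 = 1.302×10^-4 Wb.

Φ_B ≈ 130 μWb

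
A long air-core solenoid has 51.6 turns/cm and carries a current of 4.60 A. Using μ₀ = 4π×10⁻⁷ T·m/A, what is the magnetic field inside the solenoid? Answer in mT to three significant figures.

B ≈ 29.8 mT

Inside a long solenoid, B = μ₀nI.
B = (4π×10⁻⁷)(5.160×10^3 m⁻¹)(4.60 A) = 2.983×10^-2 T.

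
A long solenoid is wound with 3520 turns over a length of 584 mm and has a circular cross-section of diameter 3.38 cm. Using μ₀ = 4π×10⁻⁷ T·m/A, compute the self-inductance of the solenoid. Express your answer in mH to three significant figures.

L ≈ 23.9 mH

A = π(d/2)² = π(1.690×10^-2 m)² = 8.973×10^-4 m².
For a long solenoid, L = μ₀N²A/ℓ.
L = (4π×10⁻⁷)(3520)²(8.973×10^-4)/(0.584 m) = 2.392×10^-2 H.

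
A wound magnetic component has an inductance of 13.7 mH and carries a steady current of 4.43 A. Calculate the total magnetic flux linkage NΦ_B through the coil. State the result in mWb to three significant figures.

From L = NΦ_B/I, the flux linkage is NΦ_B = LI.
NΦ_B = (1.370×10^-2 H)(4.43 A) = 6.069×10^-2 Wb.

NΦ_B ≈ 60.7 mWb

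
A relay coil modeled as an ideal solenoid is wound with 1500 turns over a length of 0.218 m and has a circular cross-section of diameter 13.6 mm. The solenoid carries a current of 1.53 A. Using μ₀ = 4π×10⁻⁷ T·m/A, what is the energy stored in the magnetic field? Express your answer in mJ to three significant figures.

A = π(d/2)² = π(6.800×10^-3 m)² = 1.453×10^-4 m².
L = μ₀N²A/ℓ = (4π×10⁻⁷)(1500)²(1.453×10^-4)/(0.218) = 1.884×10^-3 H.
U = ½LI² = ½(1.884×10^-3)(1.53)² = 2.205×10^-3 J.

U ≈ 2.21 mJ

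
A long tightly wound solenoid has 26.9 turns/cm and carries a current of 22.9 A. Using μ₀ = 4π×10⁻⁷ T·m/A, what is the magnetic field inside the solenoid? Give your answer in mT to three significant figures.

B ≈ 77.4 mT

Inside a long solenoid, B = μ₀nI.
B = (4π×10⁻⁷)(2.690×10^3 m⁻¹)(22.9 A) = 7.741×10^-2 T.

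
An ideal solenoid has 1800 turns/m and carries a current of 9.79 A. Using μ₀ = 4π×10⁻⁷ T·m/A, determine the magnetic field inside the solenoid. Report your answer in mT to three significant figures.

Inside a long solenoid, B = μ₀nI.
B = (4π×10⁻⁷)(1.800×10^3 m⁻¹)(9.79 A) = 2.214×10^-2 T.

B ≈ 22.1 mT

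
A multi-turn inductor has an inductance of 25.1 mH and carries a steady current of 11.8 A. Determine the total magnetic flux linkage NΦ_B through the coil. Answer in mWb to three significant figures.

From L = NΦ_B/I, the flux linkage is NΦ_B = LI.
NΦ_B = (2.510×10^-2 H)(11.8 A) = 0.2962 Wb.

NΦ_B ≈ 296 mWb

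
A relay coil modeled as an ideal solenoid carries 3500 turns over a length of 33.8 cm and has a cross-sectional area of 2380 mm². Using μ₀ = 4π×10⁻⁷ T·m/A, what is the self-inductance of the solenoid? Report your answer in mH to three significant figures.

L ≈ 108 mH

A = 2380 mm² = 2.380×10^-3 m².
For a long solenoid, L = μ₀N²A/ℓ.
L = (4π×10⁻⁷)(3500)²(2.380×10^-3)/(0.338 m) = 0.1084 H.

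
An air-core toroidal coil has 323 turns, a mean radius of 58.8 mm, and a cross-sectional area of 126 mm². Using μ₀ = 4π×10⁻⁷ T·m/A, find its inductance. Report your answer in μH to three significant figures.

L ≈ 44.7 μH

For a thin toroid, L = μ₀N²A/(2πR).
L = (4π×10⁻⁷)(323)²(1.260×10^-4) / (2π×5.880×10^-2 m) = 4.471×10^-5 H.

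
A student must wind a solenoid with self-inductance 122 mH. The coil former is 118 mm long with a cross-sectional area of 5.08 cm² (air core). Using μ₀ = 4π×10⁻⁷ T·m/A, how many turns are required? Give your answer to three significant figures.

N ≈ 4750 turns

A = 5.08 cm² = 5.080×10^-4 m².
From L = μ₀N²A/ℓ, N = √(Lℓ / (μ₀A)).
N = √[(0.122)(0.118) / ((4π×10⁻⁷)×5.080×10^-4)] = √(2.255×10^7) ≈ 4748.8.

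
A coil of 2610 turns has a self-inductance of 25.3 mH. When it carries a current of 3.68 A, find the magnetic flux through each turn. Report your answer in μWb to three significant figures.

Φ_B ≈ 35.7 μWb

From L = NΦ_B/I, the flux per turn is Φ_B = LI/N.
Φ_B = (2.530×10^-2 H)(3.68 A)/2610 = 3.567×10^-5 Wb.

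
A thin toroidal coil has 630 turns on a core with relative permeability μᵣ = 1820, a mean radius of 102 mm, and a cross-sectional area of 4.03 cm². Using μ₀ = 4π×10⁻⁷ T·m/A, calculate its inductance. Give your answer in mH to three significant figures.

For a thin toroid, L = μ₀μᵣN²A/(2πR).
L = (4π×10⁻⁷)(1820)(630)²(4.030×10^-4) / (2π×0.102 m) = 0.5708 H.

L ≈ 571 mH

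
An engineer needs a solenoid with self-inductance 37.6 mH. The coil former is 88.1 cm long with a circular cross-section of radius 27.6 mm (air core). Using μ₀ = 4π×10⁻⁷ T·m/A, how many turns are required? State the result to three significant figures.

N ≈ 3320 turns

A = πr² = π(2.760×10^-2 m)² = 2.393×10^-3 m².
From L = μ₀N²A/ℓ, N = √(Lℓ / (μ₀A)).
N = √[(3.760×10^-2)(0.881) / ((4π×10⁻⁷)×2.393×10^-3)] = √(1.102×10^7) ≈ 3318.9.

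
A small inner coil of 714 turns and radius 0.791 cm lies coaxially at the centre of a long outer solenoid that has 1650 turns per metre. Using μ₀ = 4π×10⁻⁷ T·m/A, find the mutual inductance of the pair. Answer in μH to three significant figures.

M ≈ 291 μH

The outer solenoid produces a uniform field B₁ = μ₀n₁I₁ across the inner coil,
so the flux linkage is N₂Φ = N₂B₁A₂ = μ₀n₁N₂A₂·I₁, giving M = μ₀n₁N₂A₂.
A₂ = πr² = π(7.910×10^-3 m)² = 1.966×10^-4 m².
M = (4π×10⁻⁷)(1650)(714)(1.966×10^-4) = 2.910×10^-4 H.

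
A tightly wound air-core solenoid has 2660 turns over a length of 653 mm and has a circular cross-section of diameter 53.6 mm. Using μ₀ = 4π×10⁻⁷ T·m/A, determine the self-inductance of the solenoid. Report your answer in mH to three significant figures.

L ≈ 30.7 mH

A = π(d/2)² = π(2.680×10^-2 m)² = 2.256×10^-3 m².
For a long solenoid, L = μ₀N²A/ℓ.
L = (4π×10⁻⁷)(2660)²(2.256×10^-3)/(0.653 m) = 3.072×10^-2 H.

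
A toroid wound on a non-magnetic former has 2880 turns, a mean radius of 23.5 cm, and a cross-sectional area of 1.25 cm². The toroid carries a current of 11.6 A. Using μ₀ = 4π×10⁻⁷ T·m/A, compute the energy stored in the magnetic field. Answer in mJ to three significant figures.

U ≈ 59.4 mJ

L = μ₀N²A/(2πR) = (4π×10⁻⁷)(2880)²(1.250×10^-4)/(2π×0.235) = 8.824×10^-4 H.
U = ½LI² = ½(8.824×10^-4)(11.6)² = 5.937×10^-2 J.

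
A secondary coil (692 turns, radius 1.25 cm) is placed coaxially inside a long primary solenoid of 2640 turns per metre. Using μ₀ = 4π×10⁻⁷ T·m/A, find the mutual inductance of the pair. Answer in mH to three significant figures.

M ≈ 1.13 mH

The outer solenoid produces a uniform field B₁ = μ₀n₁I₁ across the inner coil,
so the flux linkage is N₂Φ = N₂B₁A₂ = μ₀n₁N₂A₂·I₁, giving M = μ₀n₁N₂A₂.
A₂ = πr² = π(1.250×10^-2 m)² = 4.909×10^-4 m².
M = (4π×10⁻⁷)(2640)(692)(4.909×10^-4) = 1.127×10^-3 H.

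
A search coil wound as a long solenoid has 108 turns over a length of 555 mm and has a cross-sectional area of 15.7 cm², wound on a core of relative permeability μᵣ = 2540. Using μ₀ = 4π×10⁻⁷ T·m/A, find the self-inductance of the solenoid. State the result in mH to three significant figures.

A = 15.7 cm² = 1.570×10^-3 m².
For a long solenoid, L = μ₀μᵣN²A/ℓ.
L = (4π×10⁻⁷)(2540)(108)²(1.570×10^-3)/(0.555 m) = 0.1053 H.

L ≈ 105 mH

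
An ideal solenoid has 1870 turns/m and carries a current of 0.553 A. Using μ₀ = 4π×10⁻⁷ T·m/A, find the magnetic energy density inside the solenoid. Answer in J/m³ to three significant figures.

B = μ₀nI = (4π×10⁻⁷)(1.870×10^3)(0.553) = 1.300×10^-3 T.
u = B²/(2μ₀) = (1.300×10^-3)²/(2×4π×10⁻⁷) = 0.6719 J/m³.

u ≈ 0.672 J/m³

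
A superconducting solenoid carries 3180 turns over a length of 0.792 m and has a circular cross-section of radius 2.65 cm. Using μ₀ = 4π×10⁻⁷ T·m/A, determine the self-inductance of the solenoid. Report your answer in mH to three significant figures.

L ≈ 35.4 mH

A = πr² = π(2.650×10^-2 m)² = 2.206×10^-3 m².
For a long solenoid, L = μ₀N²A/ℓ.
L = (4π×10⁻⁷)(3180)²(2.206×10^-3)/(0.792 m) = 3.540×10^-2 H.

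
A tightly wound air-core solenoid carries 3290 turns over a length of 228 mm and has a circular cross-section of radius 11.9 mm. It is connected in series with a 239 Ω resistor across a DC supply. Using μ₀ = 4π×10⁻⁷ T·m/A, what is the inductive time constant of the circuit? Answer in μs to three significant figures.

A = πr² = π(1.190×10^-2 m)² = 4.449×10^-4 m².
L = μ₀N²A/ℓ = (4π×10⁻⁷)(3290)²(4.449×10^-4)/(0.228) = 2.654×10^-2 H.
τ = L/R = (2.654×10^-2)/(239) = 1.110×10^-4 s.

τ ≈ 111 μs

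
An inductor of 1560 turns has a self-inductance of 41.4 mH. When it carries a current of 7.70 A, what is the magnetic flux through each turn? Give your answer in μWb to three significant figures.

Φ_B ≈ 204 μWb

From L = NΦ_B/I, the flux per turn is Φ_B = LI/N.
Φ_B = (4.140×10^-2 H)(7.70 A)/1560 = 2.043×10^-4 Wb.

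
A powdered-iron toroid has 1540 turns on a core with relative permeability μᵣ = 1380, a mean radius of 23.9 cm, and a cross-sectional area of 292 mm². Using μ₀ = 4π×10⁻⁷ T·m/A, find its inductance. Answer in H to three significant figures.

L ≈ 0.800 H

For a thin toroid, L = μ₀μᵣN²A/(2πR).
L = (4π×10⁻⁷)(1380)(1540)²(2.920×10^-4) / (2π×0.239 m) = 0.7997 H.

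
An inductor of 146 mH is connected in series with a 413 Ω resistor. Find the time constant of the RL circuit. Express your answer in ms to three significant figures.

τ ≈ 0.354 ms

τ = L/R = (0.146 H)/(413 Ω) = 3.535×10^-4 s.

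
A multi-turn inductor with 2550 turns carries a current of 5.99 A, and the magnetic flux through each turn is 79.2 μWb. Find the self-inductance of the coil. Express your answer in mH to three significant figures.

Self-inductance is defined by L = NΦ_B/I (flux linkage over current).
L = (2550)(7.920×10^-5 Wb)/(5.99 A) = 3.372×10^-2 H.

L ≈ 33.7 mH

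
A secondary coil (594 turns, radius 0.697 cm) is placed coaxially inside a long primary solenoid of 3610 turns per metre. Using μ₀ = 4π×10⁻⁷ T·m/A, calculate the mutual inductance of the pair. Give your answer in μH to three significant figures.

The outer solenoid produces a uniform field B₁ = μ₀n₁I₁ across the inner coil,
so the flux linkage is N₂Φ = N₂B₁A₂ = μ₀n₁N₂A₂·I₁, giving M = μ₀n₁N₂A₂.
A₂ = πr² = π(6.970×10^-3 m)² = 1.526×10^-4 m².
M = (4π×10⁻⁷)(3610)(594)(1.526×10^-4) = 4.113×10^-4 H.

M ≈ 411 μH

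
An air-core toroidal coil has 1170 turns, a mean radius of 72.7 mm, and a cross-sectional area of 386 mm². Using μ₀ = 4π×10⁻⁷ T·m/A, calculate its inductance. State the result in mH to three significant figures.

L ≈ 1.45 mH

For a thin toroid, L = μ₀N²A/(2πR).
L = (4π×10⁻⁷)(1170)²(3.860×10^-4) / (2π×7.270×10^-2 m) = 1.454×10^-3 H.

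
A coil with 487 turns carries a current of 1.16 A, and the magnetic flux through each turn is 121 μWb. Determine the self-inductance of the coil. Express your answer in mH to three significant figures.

L ≈ 50.8 mH

Self-inductance is defined by L = NΦ_B/I (flux linkage over current).
L = (487)(1.210×10^-4 Wb)/(1.16 A) = 5.080×10^-2 H.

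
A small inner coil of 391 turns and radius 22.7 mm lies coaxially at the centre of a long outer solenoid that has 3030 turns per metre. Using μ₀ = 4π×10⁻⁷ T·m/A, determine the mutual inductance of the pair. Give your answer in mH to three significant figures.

M ≈ 2.41 mH

The outer solenoid produces a uniform field B₁ = μ₀n₁I₁ across the inner coil,
so the flux linkage is N₂Φ = N₂B₁A₂ = μ₀n₁N₂A₂·I₁, giving M = μ₀n₁N₂A₂.
A₂ = πr² = π(2.270×10^-2 m)² = 1.619×10^-3 m².
M = (4π×10⁻⁷)(3030)(391)(1.619×10^-3) = 2.410×10^-3 H.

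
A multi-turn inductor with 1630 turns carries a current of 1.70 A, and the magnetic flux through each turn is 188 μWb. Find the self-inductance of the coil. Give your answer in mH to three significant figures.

L ≈ 180 mH

Self-inductance is defined by L = NΦ_B/I (flux linkage over current).
L = (1630)(1.880×10^-4 Wb)/(1.70 A) = 0.1803 H.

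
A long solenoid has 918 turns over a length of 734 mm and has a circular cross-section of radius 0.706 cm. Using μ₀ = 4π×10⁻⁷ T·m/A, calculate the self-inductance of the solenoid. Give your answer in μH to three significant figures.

L ≈ 226 μH

A = πr² = π(7.060×10^-3 m)² = 1.566×10^-4 m².
For a long solenoid, L = μ₀N²A/ℓ.
L = (4π×10⁻⁷)(918)²(1.566×10^-4)/(0.734 m) = 2.259×10^-4 H.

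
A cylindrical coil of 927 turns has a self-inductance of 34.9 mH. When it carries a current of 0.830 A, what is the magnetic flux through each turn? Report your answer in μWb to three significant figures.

From L = NΦ_B/I, the flux per turn is Φ_B = LI/N.
Φ_B = (3.490×10^-2 H)(0.830 A)/927 = 3.1248×10^-5 Wb.

Φ_B ≈ 31.2 μWb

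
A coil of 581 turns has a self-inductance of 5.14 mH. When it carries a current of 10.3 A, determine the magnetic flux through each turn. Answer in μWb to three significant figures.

From L = NΦ_B/I, the flux per turn is Φ_B = LI/N.
Φ_B = (5.140×10^-3 H)(10.3 A)/581 = 9.112×10^-5 Wb.

Φ_B ≈ 91.1 μWb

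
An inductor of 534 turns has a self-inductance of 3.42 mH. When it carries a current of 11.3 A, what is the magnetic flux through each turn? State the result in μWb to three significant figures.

From L = NΦ_B/I, the flux per turn is Φ_B = LI/N.
Φ_B = (3.420×10^-3 H)(11.3 A)/534 = 7.237×10^-5 Wb.

Φ_B ≈ 72.4 μWb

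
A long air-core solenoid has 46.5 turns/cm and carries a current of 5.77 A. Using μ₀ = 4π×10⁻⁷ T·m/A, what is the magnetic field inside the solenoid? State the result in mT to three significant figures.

B ≈ 33.7 mT

Inside a long solenoid, B = μ₀nI.
B = (4π×10⁻⁷)(4.650×10^3 m⁻¹)(5.77 A) = 3.372×10^-2 T.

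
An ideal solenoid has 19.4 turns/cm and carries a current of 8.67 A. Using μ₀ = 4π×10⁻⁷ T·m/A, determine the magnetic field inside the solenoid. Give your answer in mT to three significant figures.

B ≈ 21.1 mT

Inside a long solenoid, B = μ₀nI.
B = (4π×10⁻⁷)(1.940×10^3 m⁻¹)(8.67 A) = 2.114×10^-2 T.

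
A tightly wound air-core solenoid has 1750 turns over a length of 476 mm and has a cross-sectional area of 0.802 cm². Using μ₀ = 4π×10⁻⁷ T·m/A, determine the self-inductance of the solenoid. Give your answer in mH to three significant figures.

L ≈ 0.648 mH

A = 0.802 cm² = 8.020×10^-5 m².
For a long solenoid, L = μ₀N²A/ℓ.
L = (4π×10⁻⁷)(1750)²(8.020×10^-5)/(0.476 m) = 6.484×10^-4 H.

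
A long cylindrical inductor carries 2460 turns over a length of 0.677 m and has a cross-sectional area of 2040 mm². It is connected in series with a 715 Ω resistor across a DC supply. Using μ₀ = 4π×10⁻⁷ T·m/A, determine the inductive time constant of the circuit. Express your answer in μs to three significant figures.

A = 2040 mm² = 2.040×10^-3 m².
L = μ₀N²A/ℓ = (4π×10⁻⁷)(2460)²(2.040×10^-3)/(0.677) = 2.292×10^-2 H.
τ = L/R = (2.292×10^-2)/(715) = 3.2049×10^-5 s.

τ ≈ 32.0 μs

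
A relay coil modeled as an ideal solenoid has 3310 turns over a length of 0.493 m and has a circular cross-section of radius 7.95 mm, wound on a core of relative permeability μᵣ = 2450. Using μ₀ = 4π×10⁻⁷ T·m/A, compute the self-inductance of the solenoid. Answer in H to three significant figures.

L ≈ 13.6 H

A = πr² = π(7.950×10^-3 m)² = 1.986×10^-4 m².
For a long solenoid, L = μ₀μᵣN²A/ℓ.
L = (4π×10⁻⁷)(2450)(3310)²(1.986×10^-4)/(0.493 m) = 13.59 H.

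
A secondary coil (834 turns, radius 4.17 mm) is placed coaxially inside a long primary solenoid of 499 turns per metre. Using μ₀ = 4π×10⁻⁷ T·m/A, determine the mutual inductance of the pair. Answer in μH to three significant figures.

M ≈ 28.6 μH

The outer solenoid produces a uniform field B₁ = μ₀n₁I₁ across the inner coil,
so the flux linkage is N₂Φ = N₂B₁A₂ = μ₀n₁N₂A₂·I₁, giving M = μ₀n₁N₂A₂.
A₂ = πr² = π(4.170×10^-3 m)² = 5.463×10^-5 m².
M = (4π×10⁻⁷)(499)(834)(5.463×10^-5) = 2.857×10^-5 H.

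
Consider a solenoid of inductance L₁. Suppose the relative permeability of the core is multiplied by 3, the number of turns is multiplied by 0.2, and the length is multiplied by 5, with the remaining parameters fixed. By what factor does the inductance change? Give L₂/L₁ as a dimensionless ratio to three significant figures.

L₂/L₁ = 0.0240

For a solenoid, L ∝ μᵣN²A/ℓ.
L₂/L₁ = (3) × (0.2)^2 × (5)^-1 = 0.0240.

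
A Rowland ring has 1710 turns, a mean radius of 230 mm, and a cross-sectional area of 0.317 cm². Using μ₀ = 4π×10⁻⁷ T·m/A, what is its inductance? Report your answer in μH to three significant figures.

L ≈ 80.6 μH

For a thin toroid, L = μ₀N²A/(2πR).
L = (4π×10⁻⁷)(1710)²(3.170×10^-5) / (2π×0.23 m) = 8.060×10^-5 H.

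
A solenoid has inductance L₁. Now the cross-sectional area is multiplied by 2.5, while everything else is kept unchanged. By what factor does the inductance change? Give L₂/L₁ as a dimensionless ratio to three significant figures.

L₂/L₁ = 2.50

For a solenoid, L ∝ μᵣN²A/ℓ.
L₂/L₁ = (2.5) = 2.50.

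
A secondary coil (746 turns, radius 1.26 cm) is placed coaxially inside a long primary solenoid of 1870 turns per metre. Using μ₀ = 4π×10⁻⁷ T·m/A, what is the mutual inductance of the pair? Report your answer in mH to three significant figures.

The outer solenoid produces a uniform field B₁ = μ₀n₁I₁ across the inner coil,
so the flux linkage is N₂Φ = N₂B₁A₂ = μ₀n₁N₂A₂·I₁, giving M = μ₀n₁N₂A₂.
A₂ = πr² = π(1.260×10^-2 m)² = 4.988×10^-4 m².
M = (4π×10⁻⁷)(1870)(746)(4.988×10^-4) = 8.743×10^-4 H.

M ≈ 0.874 mH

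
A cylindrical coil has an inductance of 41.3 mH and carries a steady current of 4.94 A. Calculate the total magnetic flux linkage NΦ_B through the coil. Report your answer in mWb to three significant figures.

NΦ_B ≈ 204 mWb

From L = NΦ_B/I, the flux linkage is NΦ_B = LI.
NΦ_B = (4.130×10^-2 H)(4.94 A) = 0.204 Wb.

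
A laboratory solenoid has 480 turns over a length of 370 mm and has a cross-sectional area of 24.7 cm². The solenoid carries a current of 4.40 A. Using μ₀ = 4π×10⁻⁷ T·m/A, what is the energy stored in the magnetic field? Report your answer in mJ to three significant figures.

A = 24.7 cm² = 2.470×10^-3 m².
L = μ₀N²A/ℓ = (4π×10⁻⁷)(480)²(2.470×10^-3)/(0.37) = 1.933×10^-3 H.
U = ½LI² = ½(1.933×10^-3)(4.40)² = 1.871×10^-2 J.

U ≈ 18.7 mJ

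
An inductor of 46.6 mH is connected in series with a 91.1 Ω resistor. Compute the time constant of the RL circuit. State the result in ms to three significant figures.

τ = L/R = (4.660×10^-2 H)/(91.1 Ω) = 5.115×10^-4 s.

τ ≈ 0.512 ms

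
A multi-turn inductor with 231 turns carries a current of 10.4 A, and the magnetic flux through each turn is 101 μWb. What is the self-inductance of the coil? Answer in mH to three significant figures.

L ≈ 2.24 mH

Self-inductance is defined by L = NΦ_B/I (flux linkage over current).
L = (231)(1.010×10^-4 Wb)/(10.4 A) = 2.243×10^-3 H.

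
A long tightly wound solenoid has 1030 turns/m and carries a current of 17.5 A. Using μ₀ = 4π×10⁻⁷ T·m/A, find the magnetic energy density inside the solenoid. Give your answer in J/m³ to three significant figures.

B = μ₀nI = (4π×10⁻⁷)(1.030×10^3)(17.5) = 2.265×10^-2 T.
u = B²/(2μ₀) = (2.265×10^-2)²/(2×4π×10⁻⁷) = 204.1 J/m³.

u ≈ 204 J/m³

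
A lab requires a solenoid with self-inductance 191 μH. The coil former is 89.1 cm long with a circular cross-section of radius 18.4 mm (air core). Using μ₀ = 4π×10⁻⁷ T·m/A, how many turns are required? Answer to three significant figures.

A = πr² = π(1.840×10^-2 m)² = 1.064×10^-3 m².
From L = μ₀N²A/ℓ, N = √(Lℓ / (μ₀A)).
N = √[(1.910×10^-4)(0.891) / ((4π×10⁻⁷)×1.064×10^-3)] = √(1.273×10^5) ≈ 356.8.

N ≈ 357 turns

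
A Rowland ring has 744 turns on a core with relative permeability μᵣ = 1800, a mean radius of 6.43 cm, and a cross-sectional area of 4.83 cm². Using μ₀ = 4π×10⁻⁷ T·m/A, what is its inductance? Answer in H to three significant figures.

L ≈ 1.50 H

For a thin toroid, L = μ₀μᵣN²A/(2πR).
L = (4π×10⁻⁷)(1800)(744)²(4.830×10^-4) / (2π×6.430×10^-2 m) = 1.497 H.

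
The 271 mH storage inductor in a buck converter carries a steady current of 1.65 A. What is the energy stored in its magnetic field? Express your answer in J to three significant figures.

Stored magnetic energy: U = ½LI².
U = ½(0.271 H)(1.65 A)² = 0.3689 J.

U ≈ 0.369 J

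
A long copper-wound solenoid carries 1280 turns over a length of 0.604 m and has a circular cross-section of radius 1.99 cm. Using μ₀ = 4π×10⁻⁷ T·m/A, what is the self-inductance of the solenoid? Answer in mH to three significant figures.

A = πr² = π(1.990×10^-2 m)² = 1.244×10^-3 m².
For a long solenoid, L = μ₀N²A/ℓ.
L = (4π×10⁻⁷)(1280)²(1.244×10^-3)/(0.604 m) = 4.241×10^-3 H.

L ≈ 4.24 mH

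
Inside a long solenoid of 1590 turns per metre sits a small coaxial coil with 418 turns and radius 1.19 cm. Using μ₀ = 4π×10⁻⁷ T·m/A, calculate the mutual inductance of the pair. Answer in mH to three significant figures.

M ≈ 0.372 mH

The outer solenoid produces a uniform field B₁ = μ₀n₁I₁ across the inner coil,
so the flux linkage is N₂Φ = N₂B₁A₂ = μ₀n₁N₂A₂·I₁, giving M = μ₀n₁N₂A₂.
A₂ = πr² = π(1.190×10^-2 m)² = 4.449×10^-4 m².
M = (4π×10⁻⁷)(1590)(418)(4.449×10^-4) = 3.716×10^-4 H.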